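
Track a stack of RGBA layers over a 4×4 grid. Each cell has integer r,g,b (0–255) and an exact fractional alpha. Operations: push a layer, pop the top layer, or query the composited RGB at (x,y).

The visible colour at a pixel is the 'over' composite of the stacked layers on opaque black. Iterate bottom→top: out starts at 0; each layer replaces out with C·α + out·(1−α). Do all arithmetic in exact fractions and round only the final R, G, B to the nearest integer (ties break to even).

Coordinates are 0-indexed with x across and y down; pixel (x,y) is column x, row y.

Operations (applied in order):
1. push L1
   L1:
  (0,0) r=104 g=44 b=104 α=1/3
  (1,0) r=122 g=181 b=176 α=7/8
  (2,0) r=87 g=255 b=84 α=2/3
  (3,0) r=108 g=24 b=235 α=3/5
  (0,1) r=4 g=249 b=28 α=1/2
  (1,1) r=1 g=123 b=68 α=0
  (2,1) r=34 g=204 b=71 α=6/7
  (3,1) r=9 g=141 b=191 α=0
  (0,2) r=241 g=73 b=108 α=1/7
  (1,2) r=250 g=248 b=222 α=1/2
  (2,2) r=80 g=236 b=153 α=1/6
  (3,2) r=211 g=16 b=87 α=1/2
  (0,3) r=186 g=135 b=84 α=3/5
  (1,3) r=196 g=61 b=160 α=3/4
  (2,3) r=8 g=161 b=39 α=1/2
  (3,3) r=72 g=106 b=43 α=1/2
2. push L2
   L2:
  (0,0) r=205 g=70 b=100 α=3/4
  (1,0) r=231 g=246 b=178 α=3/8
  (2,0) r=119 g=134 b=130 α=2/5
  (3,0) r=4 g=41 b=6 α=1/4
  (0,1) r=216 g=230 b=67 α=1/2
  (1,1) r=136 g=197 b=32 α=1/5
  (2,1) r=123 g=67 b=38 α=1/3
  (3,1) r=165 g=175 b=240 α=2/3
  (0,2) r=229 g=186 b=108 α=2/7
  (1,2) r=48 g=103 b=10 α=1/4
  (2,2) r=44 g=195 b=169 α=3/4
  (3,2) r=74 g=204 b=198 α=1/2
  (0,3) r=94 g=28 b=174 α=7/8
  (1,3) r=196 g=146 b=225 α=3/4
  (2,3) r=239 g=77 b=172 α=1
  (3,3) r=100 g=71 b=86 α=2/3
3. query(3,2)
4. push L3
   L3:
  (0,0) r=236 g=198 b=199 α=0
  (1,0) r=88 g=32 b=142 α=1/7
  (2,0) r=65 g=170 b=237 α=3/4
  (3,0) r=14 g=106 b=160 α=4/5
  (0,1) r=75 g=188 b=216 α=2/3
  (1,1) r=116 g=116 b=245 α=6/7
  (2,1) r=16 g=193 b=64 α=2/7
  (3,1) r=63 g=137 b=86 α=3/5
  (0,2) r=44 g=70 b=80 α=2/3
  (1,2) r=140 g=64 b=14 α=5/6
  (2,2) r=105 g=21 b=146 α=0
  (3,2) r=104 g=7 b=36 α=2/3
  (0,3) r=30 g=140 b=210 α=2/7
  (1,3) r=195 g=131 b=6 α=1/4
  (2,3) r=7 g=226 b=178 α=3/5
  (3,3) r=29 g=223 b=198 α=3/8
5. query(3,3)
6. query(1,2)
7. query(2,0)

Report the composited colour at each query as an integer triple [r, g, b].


query (3,2) [L1,L2] — begin 0,0,0
L1 α=1/2: [211/2, 8, 87/2]
L2 α=1/2: [359/4, 106, 483/4]
rounded: [90, 106, 121]

query (3,3) [L1,L2,L3] — begin 0,0,0
+L1 (α=1/2) → [36, 53, 43/2]
+L2 (α=2/3) → [236/3, 65, 129/2]
+L3 (α=3/8) → [1441/24, 497/4, 1833/16]
rounded: [60, 124, 115]

query (1,2) [L1,L2,L3] — begin 0,0,0
after L1 α=1/2: [125, 124, 111]
after L2 α=1/4: [423/4, 475/4, 343/4]
after L3 α=5/6: [3223/24, 585/8, 623/24]
rounded: [134, 73, 26]

(2,0) stack=L1,L2,L3; from [0,0,0]:
after L1 α=2/3: [58, 170, 56]
after L2 α=2/5: [412/5, 778/5, 428/5]
after L3 α=3/4: [1387/20, 832/5, 3983/20]
= [69, 166, 199]


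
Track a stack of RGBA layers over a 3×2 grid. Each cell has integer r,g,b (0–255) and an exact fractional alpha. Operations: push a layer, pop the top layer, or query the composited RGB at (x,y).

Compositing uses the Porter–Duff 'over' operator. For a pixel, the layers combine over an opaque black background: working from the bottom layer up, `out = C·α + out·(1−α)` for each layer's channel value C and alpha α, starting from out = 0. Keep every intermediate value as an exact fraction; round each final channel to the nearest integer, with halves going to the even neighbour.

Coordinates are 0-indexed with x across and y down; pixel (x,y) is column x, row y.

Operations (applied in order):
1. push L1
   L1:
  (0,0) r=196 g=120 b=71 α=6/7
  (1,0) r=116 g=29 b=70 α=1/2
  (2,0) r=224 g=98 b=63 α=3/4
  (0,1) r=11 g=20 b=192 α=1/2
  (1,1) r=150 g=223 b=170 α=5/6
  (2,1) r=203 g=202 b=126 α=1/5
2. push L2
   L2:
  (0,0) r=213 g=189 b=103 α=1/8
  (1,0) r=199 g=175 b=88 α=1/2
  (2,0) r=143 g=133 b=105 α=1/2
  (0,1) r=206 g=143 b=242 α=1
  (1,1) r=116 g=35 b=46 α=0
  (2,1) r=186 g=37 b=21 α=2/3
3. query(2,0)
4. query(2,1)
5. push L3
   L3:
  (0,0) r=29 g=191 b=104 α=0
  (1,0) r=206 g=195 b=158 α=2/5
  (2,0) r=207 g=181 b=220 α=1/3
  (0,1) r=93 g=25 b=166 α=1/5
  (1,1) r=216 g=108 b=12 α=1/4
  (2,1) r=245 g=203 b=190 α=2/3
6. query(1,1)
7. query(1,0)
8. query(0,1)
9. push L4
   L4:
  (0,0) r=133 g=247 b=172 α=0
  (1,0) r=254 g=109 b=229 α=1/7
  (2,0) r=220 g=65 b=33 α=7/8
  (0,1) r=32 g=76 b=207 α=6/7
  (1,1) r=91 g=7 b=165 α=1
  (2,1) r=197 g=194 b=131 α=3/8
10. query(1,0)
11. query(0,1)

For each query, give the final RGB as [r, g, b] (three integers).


(2,0) stack=L1,L2; from [0,0,0]:
L1 α=3/4: [168, 147/2, 189/4]
L2 α=1/2: [311/2, 413/4, 609/8]
rounded: [156, 103, 76]

query (2,1) [L1,L2] — begin 0,0,0
+L1 (α=1/5) → [203/5, 202/5, 126/5]
+L2 (α=2/3) → [2063/15, 572/15, 112/5]
→ [138, 38, 22]

at x=1,y=1 over L1,L2,L3:
after L1 α=5/6: [125, 1115/6, 425/3]
after L2 α=0: [125, 1115/6, 425/3]
after L3 α=1/4: [591/4, 1331/8, 437/4]
rounded: [148, 166, 109]

at x=1,y=0 over L1,L2,L3:
L1 α=1/2: [58, 29/2, 35]
L2 α=1/2: [257/2, 379/4, 123/2]
L3 α=2/5: [319/2, 2697/20, 1001/10]
= [160, 135, 100]

query (0,1) [L1,L2,L3] — begin 0,0,0
after L1 α=1/2: [11/2, 10, 96]
after L2 α=1: [206, 143, 242]
after L3 α=1/5: [917/5, 597/5, 1134/5]
rounded: [183, 119, 227]

query (1,0) [L1,L2,L3,L4] — begin 0,0,0
L1 α=1/2: [58, 29/2, 35]
L2 α=1/2: [257/2, 379/4, 123/2]
L3 α=2/5: [319/2, 2697/20, 1001/10]
L4 α=1/7: [173, 9181/70, 4148/35]
rounded: [173, 131, 119]

(0,1) stack=L1,L2,L3,L4; from [0,0,0]:
L1 α=1/2: [11/2, 10, 96]
L2 α=1: [206, 143, 242]
L3 α=1/5: [917/5, 597/5, 1134/5]
L4 α=6/7: [1877/35, 411/5, 7344/35]
→ [54, 82, 210]


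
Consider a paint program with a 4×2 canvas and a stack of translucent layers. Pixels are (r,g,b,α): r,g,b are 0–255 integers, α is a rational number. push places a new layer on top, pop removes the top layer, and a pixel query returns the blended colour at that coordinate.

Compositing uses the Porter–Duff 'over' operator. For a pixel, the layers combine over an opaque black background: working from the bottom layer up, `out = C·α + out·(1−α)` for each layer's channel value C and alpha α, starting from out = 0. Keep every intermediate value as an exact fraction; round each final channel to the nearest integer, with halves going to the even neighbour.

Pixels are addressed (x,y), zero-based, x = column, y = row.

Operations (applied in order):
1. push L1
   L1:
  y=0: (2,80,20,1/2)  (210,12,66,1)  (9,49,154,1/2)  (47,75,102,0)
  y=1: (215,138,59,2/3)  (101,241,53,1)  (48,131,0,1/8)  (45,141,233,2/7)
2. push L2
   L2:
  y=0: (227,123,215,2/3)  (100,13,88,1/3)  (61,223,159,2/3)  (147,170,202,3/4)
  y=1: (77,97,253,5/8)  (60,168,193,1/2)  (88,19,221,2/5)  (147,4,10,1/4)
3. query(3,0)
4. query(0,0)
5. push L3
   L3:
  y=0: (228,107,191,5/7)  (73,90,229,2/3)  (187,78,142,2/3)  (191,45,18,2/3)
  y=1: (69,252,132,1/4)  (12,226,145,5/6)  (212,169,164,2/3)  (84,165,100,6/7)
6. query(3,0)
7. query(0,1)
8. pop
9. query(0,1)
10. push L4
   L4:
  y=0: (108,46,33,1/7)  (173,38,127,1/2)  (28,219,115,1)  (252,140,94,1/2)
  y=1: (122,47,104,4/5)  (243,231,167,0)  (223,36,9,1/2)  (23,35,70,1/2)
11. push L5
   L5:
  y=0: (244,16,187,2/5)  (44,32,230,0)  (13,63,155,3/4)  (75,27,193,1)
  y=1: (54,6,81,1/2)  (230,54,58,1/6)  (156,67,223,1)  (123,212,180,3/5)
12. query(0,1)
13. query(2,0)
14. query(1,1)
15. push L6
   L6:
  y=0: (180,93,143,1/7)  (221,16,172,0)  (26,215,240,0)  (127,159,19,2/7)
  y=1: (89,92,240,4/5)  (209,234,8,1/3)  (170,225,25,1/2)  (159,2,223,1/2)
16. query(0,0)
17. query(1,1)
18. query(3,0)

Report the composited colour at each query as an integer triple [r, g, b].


(3,0) stack=L1,L2; from [0,0,0]:
after L1 α=0: [0, 0, 0]
after L2 α=3/4: [441/4, 255/2, 303/2]
rounded: [110, 128, 152]

at x=0,y=0 over L1,L2:
after L1 α=1/2: [1, 40, 10]
after L2 α=2/3: [455/3, 286/3, 440/3]
= [152, 95, 147]

(3,0) stack=L1,L2,L3; from [0,0,0]:
+L1 (α=0) → [0, 0, 0]
+L2 (α=3/4) → [441/4, 255/2, 303/2]
+L3 (α=2/3) → [1969/12, 145/2, 125/2]
= [164, 72, 62]

at x=0,y=1 over L1,L2,L3:
L1 α=2/3: [430/3, 92, 118/3]
L2 α=5/8: [815/8, 761/8, 1383/8]
L3 α=1/4: [2997/32, 4299/32, 5205/32]
→ [94, 134, 163]

at x=0,y=1 over L1,L2:
after L1 α=2/3: [430/3, 92, 118/3]
after L2 α=5/8: [815/8, 761/8, 1383/8]
= [102, 95, 173]

(0,1) stack=L1,L2,L4,L5; from [0,0,0]:
+L1 (α=2/3) → [430/3, 92, 118/3]
+L2 (α=5/8) → [815/8, 761/8, 1383/8]
+L4 (α=4/5) → [4719/40, 453/8, 4711/40]
+L5 (α=1/2) → [6879/80, 501/16, 7951/80]
→ [86, 31, 99]

(2,0) stack=L1,L2,L4,L5; from [0,0,0]:
after L1 α=1/2: [9/2, 49/2, 77]
after L2 α=2/3: [253/6, 941/6, 395/3]
after L4 α=1: [28, 219, 115]
after L5 α=3/4: [67/4, 102, 145]
→ [17, 102, 145]

at x=1,y=1 over L1,L2,L4,L5:
after L1 α=1: [101, 241, 53]
after L2 α=1/2: [161/2, 409/2, 123]
after L4 α=0: [161/2, 409/2, 123]
after L5 α=1/6: [1265/12, 2153/12, 673/6]
= [105, 179, 112]

query (0,0) [L1,L2,L4,L5,L6] — begin 0,0,0
after L1 α=1/2: [1, 40, 10]
after L2 α=2/3: [455/3, 286/3, 440/3]
after L4 α=1/7: [1018/7, 618/7, 913/7]
after L5 α=2/5: [1294/7, 2078/35, 5357/35]
after L6 α=1/7: [9024/49, 15723/245, 37147/245]
= [184, 64, 152]

at x=1,y=1 over L1,L2,L4,L5,L6:
L1 α=1: [101, 241, 53]
L2 α=1/2: [161/2, 409/2, 123]
L4 α=0: [161/2, 409/2, 123]
L5 α=1/6: [1265/12, 2153/12, 673/6]
L6 α=1/3: [2519/18, 3557/18, 697/9]
= [140, 198, 77]

at x=3,y=0 over L1,L2,L4,L5,L6:
L1 α=0: [0, 0, 0]
L2 α=3/4: [441/4, 255/2, 303/2]
L4 α=1/2: [1449/8, 535/4, 491/4]
L5 α=1: [75, 27, 193]
L6 α=2/7: [629/7, 453/7, 1003/7]
rounded: [90, 65, 143]


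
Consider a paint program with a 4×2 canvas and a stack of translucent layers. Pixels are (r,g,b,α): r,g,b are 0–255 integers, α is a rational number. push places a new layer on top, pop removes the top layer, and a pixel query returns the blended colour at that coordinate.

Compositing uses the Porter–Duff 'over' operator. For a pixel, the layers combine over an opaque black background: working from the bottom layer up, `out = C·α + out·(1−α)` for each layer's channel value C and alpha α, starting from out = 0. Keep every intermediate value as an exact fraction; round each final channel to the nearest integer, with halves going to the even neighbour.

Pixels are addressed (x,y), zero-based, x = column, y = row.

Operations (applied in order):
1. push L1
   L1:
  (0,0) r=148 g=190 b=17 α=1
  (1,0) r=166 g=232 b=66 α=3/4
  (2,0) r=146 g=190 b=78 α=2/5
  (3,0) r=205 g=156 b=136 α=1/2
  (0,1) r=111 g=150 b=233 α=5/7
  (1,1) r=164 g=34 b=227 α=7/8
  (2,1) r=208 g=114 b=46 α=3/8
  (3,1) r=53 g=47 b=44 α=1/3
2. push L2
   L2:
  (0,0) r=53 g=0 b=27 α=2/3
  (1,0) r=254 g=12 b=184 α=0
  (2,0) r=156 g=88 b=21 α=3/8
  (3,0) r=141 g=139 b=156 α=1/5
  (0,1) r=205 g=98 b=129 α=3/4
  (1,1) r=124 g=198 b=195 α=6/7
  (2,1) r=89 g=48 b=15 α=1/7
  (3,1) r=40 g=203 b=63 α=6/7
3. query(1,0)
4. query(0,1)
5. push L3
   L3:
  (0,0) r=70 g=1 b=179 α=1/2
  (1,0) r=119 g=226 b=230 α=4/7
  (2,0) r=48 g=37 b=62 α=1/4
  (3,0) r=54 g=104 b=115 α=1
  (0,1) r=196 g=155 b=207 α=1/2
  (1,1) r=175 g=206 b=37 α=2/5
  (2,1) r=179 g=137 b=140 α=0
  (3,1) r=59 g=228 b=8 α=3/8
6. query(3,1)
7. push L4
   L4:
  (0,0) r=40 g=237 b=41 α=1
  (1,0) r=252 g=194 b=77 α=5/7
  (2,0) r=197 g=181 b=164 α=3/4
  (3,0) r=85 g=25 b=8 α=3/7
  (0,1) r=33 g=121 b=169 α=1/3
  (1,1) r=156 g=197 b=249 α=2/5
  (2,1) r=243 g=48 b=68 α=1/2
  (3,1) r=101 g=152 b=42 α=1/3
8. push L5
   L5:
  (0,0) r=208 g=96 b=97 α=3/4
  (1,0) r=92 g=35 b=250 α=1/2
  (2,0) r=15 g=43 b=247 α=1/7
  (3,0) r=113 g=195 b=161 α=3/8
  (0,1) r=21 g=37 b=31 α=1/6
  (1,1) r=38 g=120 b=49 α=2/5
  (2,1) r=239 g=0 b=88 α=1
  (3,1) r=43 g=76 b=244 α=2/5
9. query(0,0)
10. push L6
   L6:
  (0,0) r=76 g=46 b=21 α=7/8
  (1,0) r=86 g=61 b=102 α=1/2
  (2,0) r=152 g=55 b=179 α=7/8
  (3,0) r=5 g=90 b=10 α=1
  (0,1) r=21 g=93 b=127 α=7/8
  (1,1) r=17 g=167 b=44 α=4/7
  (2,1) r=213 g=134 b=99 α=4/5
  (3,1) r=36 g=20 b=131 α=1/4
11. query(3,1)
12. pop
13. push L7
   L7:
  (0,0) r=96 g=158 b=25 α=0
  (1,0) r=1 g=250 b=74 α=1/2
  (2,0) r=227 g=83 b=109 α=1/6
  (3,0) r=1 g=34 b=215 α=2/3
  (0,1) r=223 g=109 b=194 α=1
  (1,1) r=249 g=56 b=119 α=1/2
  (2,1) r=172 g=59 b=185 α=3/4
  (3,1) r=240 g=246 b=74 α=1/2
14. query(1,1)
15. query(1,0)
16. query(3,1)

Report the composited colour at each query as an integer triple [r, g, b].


at x=1,y=0 over L1,L2:
+L1 (α=3/4) → [249/2, 174, 99/2]
+L2 (α=0) → [249/2, 174, 99/2]
= [124, 174, 50]

(0,1) stack=L1,L2; from [0,0,0]:
+L1 (α=5/7) → [555/7, 750/7, 1165/7]
+L2 (α=3/4) → [1215/7, 702/7, 1937/14]
rounded: [174, 100, 138]

at x=3,y=1 over L1,L2,L3:
L1 α=1/3: [53/3, 47/3, 44/3]
L2 α=6/7: [773/21, 3701/21, 1178/21]
L3 α=3/8: [3791/84, 32869/168, 3197/84]
= [45, 196, 38]

at x=0,y=0 over L1,L2,L3,L4,L5:
+L1 (α=1) → [148, 190, 17]
+L2 (α=2/3) → [254/3, 190/3, 71/3]
+L3 (α=1/2) → [232/3, 193/6, 304/3]
+L4 (α=1) → [40, 237, 41]
+L5 (α=3/4) → [166, 525/4, 83]
→ [166, 131, 83]

query (3,1) [L1,L2,L3,L4,L5,L6] — begin 0,0,0
L1 α=1/3: [53/3, 47/3, 44/3]
L2 α=6/7: [773/21, 3701/21, 1178/21]
L3 α=3/8: [3791/84, 32869/168, 3197/84]
L4 α=1/3: [8033/126, 45637/252, 4961/126]
L5 α=2/5: [2329/42, 11681/84, 25457/210]
L6 α=1/4: [2833/56, 12241/112, 34627/280]
→ [51, 109, 124]

query (1,1) [L1,L2,L3,L4,L5,L7] — begin 0,0,0
L1 α=7/8: [287/2, 119/4, 1589/8]
L2 α=6/7: [1775/14, 4871/28, 10949/56]
L3 α=2/5: [2045/14, 26149/140, 36991/280]
L4 α=2/5: [10503/70, 133607/700, 250413/1400]
L5 α=2/5: [36829/350, 568821/3500, 888439/7000]
L7 α=1/2: [123979/700, 764821/7000, 1721439/14000]
→ [177, 109, 123]

at x=1,y=0 over L1,L2,L3,L4,L5,L7:
+L1 (α=3/4) → [249/2, 174, 99/2]
+L2 (α=0) → [249/2, 174, 99/2]
+L3 (α=4/7) → [1699/14, 1426/7, 2137/14]
+L4 (α=5/7) → [10519/49, 9642/49, 4832/49]
+L5 (α=1/2) → [15027/98, 11357/98, 8541/49]
+L7 (α=1/2) → [15125/196, 35857/196, 12167/98]
→ [77, 183, 124]

(3,1) stack=L1,L2,L3,L4,L5,L7; from [0,0,0]:
L1 α=1/3: [53/3, 47/3, 44/3]
L2 α=6/7: [773/21, 3701/21, 1178/21]
L3 α=3/8: [3791/84, 32869/168, 3197/84]
L4 α=1/3: [8033/126, 45637/252, 4961/126]
L5 α=2/5: [2329/42, 11681/84, 25457/210]
L7 α=1/2: [12409/84, 32345/168, 40997/420]
rounded: [148, 193, 98]


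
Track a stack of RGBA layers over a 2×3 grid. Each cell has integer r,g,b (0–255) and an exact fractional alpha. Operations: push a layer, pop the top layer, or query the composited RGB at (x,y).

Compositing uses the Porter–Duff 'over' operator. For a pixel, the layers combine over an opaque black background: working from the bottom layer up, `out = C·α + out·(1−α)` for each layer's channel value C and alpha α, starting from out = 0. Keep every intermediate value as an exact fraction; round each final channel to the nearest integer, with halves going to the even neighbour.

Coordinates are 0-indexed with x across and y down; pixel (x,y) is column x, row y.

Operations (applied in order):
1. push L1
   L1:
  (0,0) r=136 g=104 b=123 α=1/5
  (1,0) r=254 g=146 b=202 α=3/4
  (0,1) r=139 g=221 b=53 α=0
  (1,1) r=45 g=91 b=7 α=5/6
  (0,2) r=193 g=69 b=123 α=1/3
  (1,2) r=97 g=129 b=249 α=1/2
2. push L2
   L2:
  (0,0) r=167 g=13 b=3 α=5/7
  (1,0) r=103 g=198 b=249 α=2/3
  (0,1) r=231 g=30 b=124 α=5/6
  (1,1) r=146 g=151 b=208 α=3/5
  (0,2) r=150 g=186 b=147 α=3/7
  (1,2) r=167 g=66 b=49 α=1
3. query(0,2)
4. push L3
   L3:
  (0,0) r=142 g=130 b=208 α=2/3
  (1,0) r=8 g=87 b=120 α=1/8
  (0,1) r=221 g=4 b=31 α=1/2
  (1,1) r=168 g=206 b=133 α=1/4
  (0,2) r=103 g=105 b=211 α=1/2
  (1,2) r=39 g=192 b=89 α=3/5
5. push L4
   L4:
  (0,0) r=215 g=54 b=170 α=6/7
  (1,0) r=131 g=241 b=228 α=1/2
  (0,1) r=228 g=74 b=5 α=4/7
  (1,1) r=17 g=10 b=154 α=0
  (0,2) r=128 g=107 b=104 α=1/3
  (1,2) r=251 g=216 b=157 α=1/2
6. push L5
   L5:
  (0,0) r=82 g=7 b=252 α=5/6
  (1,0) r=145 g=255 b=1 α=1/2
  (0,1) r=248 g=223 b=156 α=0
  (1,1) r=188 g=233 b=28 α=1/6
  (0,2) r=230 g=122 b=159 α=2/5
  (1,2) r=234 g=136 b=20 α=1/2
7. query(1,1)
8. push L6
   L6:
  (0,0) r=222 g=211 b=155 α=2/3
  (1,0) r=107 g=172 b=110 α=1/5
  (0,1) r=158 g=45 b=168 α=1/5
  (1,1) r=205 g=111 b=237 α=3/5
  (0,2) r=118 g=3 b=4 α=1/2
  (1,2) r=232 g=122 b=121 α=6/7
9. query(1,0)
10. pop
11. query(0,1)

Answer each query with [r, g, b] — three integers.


query (0,2) [L1,L2] — begin 0,0,0
L1 α=1/3: [193/3, 23, 41]
L2 α=3/7: [2122/21, 650/7, 605/7]
→ [101, 93, 86]

query (1,1) [L1,L2,L3,L4,L5] — begin 0,0,0
L1 α=5/6: [75/2, 455/6, 35/6]
L2 α=3/5: [513/5, 1814/15, 1907/15]
L3 α=1/4: [2379/20, 711/5, 643/5]
L4 α=0: [2379/20, 711/5, 643/5]
L5 α=1/6: [3131/24, 472/3, 671/6]
→ [130, 157, 112]

query (1,0) [L1,L2,L3,L4,L5,L6] — begin 0,0,0
L1 α=3/4: [381/2, 219/2, 303/2]
L2 α=2/3: [793/6, 337/2, 433/2]
L3 α=1/8: [5599/48, 2533/16, 3271/16]
L4 α=1/2: [11887/96, 6389/32, 6919/32]
L5 α=1/2: [25807/192, 14549/64, 6951/64]
L6 α=1/5: [30943/240, 17301/80, 8711/80]
= [129, 216, 109]

(0,1) stack=L1,L2,L3,L4,L5; from [0,0,0]:
+L1 (α=0) → [0, 0, 0]
+L2 (α=5/6) → [385/2, 25, 310/3]
+L3 (α=1/2) → [827/4, 29/2, 403/6]
+L4 (α=4/7) → [6129/28, 97/2, 443/14]
+L5 (α=0) → [6129/28, 97/2, 443/14]
rounded: [219, 48, 32]


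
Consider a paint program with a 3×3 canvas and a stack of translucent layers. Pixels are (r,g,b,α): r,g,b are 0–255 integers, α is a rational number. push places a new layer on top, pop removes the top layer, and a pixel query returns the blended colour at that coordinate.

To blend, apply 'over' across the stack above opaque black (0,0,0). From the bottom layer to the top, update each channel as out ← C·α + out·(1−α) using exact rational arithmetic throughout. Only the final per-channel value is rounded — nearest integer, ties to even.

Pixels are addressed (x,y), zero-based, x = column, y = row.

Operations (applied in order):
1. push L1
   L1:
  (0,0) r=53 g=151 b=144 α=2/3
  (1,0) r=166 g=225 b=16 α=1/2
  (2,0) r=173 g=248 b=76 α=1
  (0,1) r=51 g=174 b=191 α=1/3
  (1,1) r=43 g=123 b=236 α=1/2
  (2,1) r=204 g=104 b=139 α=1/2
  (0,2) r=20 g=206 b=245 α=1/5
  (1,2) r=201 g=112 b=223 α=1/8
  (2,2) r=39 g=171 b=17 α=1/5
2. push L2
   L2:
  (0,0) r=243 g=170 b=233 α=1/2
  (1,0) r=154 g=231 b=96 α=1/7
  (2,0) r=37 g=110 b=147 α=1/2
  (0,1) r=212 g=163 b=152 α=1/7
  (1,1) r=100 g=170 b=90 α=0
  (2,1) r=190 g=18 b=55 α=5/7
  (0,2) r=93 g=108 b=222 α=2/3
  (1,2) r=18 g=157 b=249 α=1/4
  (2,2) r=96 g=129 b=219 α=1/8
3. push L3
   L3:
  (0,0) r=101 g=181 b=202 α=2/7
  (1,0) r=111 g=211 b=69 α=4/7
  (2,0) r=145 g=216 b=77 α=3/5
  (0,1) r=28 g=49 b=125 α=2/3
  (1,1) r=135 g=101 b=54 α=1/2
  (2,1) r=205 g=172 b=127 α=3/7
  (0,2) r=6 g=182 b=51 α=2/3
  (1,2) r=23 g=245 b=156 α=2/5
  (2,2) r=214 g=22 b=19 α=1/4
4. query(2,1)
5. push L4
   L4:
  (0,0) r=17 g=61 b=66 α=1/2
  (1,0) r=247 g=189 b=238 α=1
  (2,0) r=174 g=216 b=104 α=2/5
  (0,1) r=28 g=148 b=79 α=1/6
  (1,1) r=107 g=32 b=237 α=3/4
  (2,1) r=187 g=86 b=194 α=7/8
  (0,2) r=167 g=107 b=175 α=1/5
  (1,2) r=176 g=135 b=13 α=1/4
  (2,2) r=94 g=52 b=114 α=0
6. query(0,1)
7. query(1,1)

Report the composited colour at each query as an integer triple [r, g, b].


query (2,1) [L1,L2,L3] — begin 0,0,0
after L1 α=1/2: [102, 52, 139/2]
after L2 α=5/7: [1154/7, 194/7, 414/7]
after L3 α=3/7: [8921/49, 4388/49, 4323/49]
→ [182, 90, 88]

at x=0,y=1 over L1,L2,L3,L4:
L1 α=1/3: [17, 58, 191/3]
L2 α=1/7: [314/7, 73, 534/7]
L3 α=2/3: [706/21, 57, 2284/21]
L4 α=1/6: [2059/63, 433/6, 13079/126]
= [33, 72, 104]

(1,1) stack=L1,L2,L3,L4; from [0,0,0]:
after L1 α=1/2: [43/2, 123/2, 118]
after L2 α=0: [43/2, 123/2, 118]
after L3 α=1/2: [313/4, 325/4, 86]
after L4 α=3/4: [1597/16, 709/16, 797/4]
→ [100, 44, 199]


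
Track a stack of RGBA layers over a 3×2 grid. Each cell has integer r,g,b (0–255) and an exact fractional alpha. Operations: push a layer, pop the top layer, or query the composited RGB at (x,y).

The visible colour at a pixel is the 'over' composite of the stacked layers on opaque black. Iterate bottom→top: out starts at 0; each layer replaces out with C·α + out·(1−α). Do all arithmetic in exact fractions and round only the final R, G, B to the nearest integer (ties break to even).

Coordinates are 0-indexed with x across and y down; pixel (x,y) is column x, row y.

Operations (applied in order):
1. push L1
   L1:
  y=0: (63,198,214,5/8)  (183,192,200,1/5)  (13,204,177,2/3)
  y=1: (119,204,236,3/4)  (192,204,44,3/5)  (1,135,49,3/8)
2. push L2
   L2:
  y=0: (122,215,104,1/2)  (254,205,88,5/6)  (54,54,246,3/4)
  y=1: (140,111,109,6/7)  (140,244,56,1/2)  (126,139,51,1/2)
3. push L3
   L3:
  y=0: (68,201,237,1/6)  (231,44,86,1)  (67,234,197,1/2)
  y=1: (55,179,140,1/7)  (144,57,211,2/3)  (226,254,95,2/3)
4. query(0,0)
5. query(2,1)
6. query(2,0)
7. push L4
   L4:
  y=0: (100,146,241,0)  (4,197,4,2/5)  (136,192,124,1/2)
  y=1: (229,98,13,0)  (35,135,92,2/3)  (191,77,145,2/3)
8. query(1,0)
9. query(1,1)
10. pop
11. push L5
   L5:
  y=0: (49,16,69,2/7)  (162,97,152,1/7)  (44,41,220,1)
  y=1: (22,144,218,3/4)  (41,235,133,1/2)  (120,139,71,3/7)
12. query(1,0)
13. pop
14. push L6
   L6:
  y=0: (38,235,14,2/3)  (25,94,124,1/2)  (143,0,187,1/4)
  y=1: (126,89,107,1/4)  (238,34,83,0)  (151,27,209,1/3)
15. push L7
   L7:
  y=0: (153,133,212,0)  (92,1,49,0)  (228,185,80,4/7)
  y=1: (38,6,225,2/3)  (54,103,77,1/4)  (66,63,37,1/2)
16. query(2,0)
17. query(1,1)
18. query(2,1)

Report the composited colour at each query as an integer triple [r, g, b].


at x=0,y=0 over L1,L2,L3:
+L1 (α=5/8) → [315/8, 495/4, 535/4]
+L2 (α=1/2) → [1291/16, 1355/8, 951/8]
+L3 (α=1/6) → [7543/96, 8383/48, 2217/16]
rounded: [79, 175, 139]

(2,1) stack=L1,L2,L3; from [0,0,0]:
after L1 α=3/8: [3/8, 405/8, 147/8]
after L2 α=1/2: [1011/16, 1517/16, 555/16]
after L3 α=2/3: [8243/48, 3215/16, 3595/48]
= [172, 201, 75]

query (2,0) [L1,L2,L3] — begin 0,0,0
+L1 (α=2/3) → [26/3, 136, 118]
+L2 (α=3/4) → [128/3, 149/2, 214]
+L3 (α=1/2) → [329/6, 617/4, 411/2]
= [55, 154, 206]

query (1,0) [L1,L2,L3,L4] — begin 0,0,0
L1 α=1/5: [183/5, 192/5, 40]
L2 α=5/6: [6533/30, 5317/30, 80]
L3 α=1: [231, 44, 86]
L4 α=2/5: [701/5, 526/5, 266/5]
= [140, 105, 53]

query (1,1) [L1,L2,L3,L4] — begin 0,0,0
+L1 (α=3/5) → [576/5, 612/5, 132/5]
+L2 (α=1/2) → [638/5, 916/5, 206/5]
+L3 (α=2/3) → [2078/15, 1486/15, 772/5]
+L4 (α=2/3) → [3128/45, 5536/45, 564/5]
→ [70, 123, 113]

query (1,0) [L1,L2,L3,L5] — begin 0,0,0
L1 α=1/5: [183/5, 192/5, 40]
L2 α=5/6: [6533/30, 5317/30, 80]
L3 α=1: [231, 44, 86]
L5 α=1/7: [1548/7, 361/7, 668/7]
rounded: [221, 52, 95]

(2,0) stack=L1,L2,L3,L6,L7; from [0,0,0]:
L1 α=2/3: [26/3, 136, 118]
L2 α=3/4: [128/3, 149/2, 214]
L3 α=1/2: [329/6, 617/4, 411/2]
L6 α=1/4: [615/8, 1851/16, 1607/8]
L7 α=4/7: [9141/56, 17393/112, 7381/56]
→ [163, 155, 132]

(1,1) stack=L1,L2,L3,L6,L7; from [0,0,0]:
L1 α=3/5: [576/5, 612/5, 132/5]
L2 α=1/2: [638/5, 916/5, 206/5]
L3 α=2/3: [2078/15, 1486/15, 772/5]
L6 α=0: [2078/15, 1486/15, 772/5]
L7 α=1/4: [587/5, 2001/20, 2701/20]
→ [117, 100, 135]

query (2,1) [L1,L2,L3,L6,L7] — begin 0,0,0
after L1 α=3/8: [3/8, 405/8, 147/8]
after L2 α=1/2: [1011/16, 1517/16, 555/16]
after L3 α=2/3: [8243/48, 3215/16, 3595/48]
after L6 α=1/3: [11867/72, 3431/24, 8611/72]
after L7 α=1/2: [16619/144, 4943/48, 11275/144]
= [115, 103, 78]


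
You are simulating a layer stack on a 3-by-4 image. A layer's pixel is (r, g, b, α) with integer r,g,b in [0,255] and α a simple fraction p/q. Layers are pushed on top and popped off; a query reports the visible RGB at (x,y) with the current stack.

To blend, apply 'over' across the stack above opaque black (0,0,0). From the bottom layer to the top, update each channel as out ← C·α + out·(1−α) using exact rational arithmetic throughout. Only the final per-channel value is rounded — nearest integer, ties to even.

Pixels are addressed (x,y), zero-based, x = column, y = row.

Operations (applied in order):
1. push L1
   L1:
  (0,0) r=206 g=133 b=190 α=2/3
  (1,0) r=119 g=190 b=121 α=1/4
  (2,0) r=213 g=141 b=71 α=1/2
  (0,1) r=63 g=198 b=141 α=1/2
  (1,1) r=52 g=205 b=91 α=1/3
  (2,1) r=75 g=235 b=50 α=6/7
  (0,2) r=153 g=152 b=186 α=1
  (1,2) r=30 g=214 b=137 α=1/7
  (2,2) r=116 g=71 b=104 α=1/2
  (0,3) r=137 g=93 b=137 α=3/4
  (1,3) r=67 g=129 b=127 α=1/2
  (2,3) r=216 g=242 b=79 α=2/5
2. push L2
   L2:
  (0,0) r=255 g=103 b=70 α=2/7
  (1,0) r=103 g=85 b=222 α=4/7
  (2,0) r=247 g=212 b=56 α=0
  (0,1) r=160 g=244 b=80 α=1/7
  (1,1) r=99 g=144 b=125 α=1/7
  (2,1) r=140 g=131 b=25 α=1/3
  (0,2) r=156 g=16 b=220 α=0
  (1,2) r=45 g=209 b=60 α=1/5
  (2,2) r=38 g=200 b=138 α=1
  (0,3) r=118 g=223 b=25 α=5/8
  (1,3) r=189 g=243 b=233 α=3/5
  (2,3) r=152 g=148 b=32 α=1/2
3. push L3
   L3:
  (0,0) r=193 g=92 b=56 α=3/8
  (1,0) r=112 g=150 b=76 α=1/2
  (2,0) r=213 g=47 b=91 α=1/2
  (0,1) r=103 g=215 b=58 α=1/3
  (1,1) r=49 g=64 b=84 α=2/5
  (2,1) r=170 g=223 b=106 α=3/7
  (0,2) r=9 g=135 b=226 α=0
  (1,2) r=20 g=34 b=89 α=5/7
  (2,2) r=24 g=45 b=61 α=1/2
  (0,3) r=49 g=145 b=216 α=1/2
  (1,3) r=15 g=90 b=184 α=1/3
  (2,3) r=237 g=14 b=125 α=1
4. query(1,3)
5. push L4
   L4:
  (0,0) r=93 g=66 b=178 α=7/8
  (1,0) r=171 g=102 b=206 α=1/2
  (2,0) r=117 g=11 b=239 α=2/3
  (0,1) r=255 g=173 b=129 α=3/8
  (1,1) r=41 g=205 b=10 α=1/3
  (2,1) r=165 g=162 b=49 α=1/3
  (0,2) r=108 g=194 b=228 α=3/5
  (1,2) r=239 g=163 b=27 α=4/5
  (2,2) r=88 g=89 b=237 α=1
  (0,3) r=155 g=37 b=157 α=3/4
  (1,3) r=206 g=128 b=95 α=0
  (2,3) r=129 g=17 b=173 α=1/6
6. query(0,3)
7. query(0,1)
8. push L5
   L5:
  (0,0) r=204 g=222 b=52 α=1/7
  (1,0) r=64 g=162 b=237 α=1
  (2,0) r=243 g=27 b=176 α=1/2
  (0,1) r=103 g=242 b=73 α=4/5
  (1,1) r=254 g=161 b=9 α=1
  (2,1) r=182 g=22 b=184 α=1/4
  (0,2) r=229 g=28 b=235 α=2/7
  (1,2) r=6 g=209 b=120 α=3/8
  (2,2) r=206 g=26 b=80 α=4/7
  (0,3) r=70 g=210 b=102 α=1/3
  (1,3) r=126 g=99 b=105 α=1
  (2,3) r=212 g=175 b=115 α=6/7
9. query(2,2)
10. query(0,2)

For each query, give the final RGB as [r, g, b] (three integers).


query (1,3) [L1,L2,L3] — begin 0,0,0
+L1 (α=1/2) → [67/2, 129/2, 127/2]
+L2 (α=3/5) → [634/5, 858/5, 826/5]
+L3 (α=1/3) → [1343/15, 722/5, 2572/15]
rounded: [90, 144, 171]

query (0,3) [L1,L2,L3,L4] — begin 0,0,0
after L1 α=3/4: [411/4, 279/4, 411/4]
after L2 α=5/8: [3593/32, 5297/32, 1733/32]
after L3 α=1/2: [5161/64, 9937/64, 8645/64]
after L4 α=3/4: [34921/256, 17041/256, 38789/256]
→ [136, 67, 152]

query (0,1) [L1,L2,L3,L4] — begin 0,0,0
+L1 (α=1/2) → [63/2, 99, 141/2]
+L2 (α=1/7) → [349/7, 838/7, 503/7]
+L3 (α=1/3) → [473/7, 3181/21, 1412/21]
+L4 (α=3/8) → [965/7, 6701/42, 15187/168]
rounded: [138, 160, 90]

(2,2) stack=L1,L2,L3,L4,L5; from [0,0,0]:
after L1 α=1/2: [58, 71/2, 52]
after L2 α=1: [38, 200, 138]
after L3 α=1/2: [31, 245/2, 199/2]
after L4 α=1: [88, 89, 237]
after L5 α=4/7: [1088/7, 53, 1031/7]
rounded: [155, 53, 147]

at x=0,y=2 over L1,L2,L3,L4,L5:
after L1 α=1: [153, 152, 186]
after L2 α=0: [153, 152, 186]
after L3 α=0: [153, 152, 186]
after L4 α=3/5: [126, 886/5, 1056/5]
after L5 α=2/7: [1088/7, 942/7, 218]
→ [155, 135, 218]


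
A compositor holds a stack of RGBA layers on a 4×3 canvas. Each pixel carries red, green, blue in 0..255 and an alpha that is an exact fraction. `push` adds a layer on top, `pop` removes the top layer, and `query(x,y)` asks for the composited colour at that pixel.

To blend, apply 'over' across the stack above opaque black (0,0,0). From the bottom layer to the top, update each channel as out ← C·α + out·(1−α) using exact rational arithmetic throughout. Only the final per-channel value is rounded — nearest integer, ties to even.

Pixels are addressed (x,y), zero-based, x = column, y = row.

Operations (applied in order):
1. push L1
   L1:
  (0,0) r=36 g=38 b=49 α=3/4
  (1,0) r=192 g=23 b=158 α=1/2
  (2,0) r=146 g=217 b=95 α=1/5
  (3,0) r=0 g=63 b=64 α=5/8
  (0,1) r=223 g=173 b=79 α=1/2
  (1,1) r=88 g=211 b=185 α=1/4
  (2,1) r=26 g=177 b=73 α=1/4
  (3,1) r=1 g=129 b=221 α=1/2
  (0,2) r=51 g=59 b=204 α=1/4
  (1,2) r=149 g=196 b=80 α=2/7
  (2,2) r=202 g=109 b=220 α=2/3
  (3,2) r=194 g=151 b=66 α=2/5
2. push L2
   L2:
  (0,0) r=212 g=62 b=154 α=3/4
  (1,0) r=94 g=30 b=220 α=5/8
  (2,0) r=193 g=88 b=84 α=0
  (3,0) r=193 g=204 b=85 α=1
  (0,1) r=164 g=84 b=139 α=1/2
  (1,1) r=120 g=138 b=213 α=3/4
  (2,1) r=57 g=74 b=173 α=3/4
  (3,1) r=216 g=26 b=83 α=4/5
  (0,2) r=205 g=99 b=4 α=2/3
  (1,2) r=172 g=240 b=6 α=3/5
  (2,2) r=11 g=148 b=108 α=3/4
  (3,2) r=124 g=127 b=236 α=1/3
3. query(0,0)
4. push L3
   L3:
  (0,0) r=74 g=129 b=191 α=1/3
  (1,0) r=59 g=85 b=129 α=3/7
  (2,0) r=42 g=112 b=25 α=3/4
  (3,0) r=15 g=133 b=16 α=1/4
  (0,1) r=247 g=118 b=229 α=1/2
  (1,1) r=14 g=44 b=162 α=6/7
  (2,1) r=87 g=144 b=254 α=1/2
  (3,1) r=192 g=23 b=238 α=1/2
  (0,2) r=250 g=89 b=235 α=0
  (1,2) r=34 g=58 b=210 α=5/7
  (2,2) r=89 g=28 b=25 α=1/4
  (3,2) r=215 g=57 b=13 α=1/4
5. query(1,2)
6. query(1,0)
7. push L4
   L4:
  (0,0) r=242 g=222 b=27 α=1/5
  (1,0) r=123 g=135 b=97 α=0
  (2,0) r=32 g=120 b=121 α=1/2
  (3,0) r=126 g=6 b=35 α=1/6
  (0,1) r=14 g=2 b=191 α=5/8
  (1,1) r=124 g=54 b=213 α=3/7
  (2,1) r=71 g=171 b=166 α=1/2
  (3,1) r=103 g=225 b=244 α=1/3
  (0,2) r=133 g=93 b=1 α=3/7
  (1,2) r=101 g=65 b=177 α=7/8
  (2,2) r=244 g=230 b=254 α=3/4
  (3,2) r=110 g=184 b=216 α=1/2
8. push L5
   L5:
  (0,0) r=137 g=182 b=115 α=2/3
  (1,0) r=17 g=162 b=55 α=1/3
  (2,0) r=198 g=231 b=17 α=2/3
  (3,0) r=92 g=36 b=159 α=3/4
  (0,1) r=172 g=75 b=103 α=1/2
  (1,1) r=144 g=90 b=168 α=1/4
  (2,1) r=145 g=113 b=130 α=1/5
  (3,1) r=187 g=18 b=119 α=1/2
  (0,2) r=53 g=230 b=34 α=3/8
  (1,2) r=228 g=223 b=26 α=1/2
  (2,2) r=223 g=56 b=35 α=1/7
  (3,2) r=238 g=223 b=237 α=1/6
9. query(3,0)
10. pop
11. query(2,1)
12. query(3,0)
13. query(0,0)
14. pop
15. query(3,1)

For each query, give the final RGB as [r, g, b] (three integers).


(0,0) stack=L1,L2; from [0,0,0]:
+L1 (α=3/4) → [27, 57/2, 147/4]
+L2 (α=3/4) → [663/4, 429/8, 1995/16]
rounded: [166, 54, 125]

(1,2) stack=L1,L2,L3; from [0,0,0]:
after L1 α=2/7: [298/7, 56, 160/7]
after L2 α=3/5: [4208/35, 832/5, 446/35]
after L3 α=5/7: [14366/245, 3114/35, 37642/245]
→ [59, 89, 154]

(1,0) stack=L1,L2,L3; from [0,0,0]:
after L1 α=1/2: [96, 23/2, 79]
after L2 α=5/8: [379/4, 369/16, 1337/8]
after L3 α=3/7: [556/7, 1389/28, 2111/14]
rounded: [79, 50, 151]

at x=3,y=0 over L1,L2,L3,L4,L5:
after L1 α=5/8: [0, 315/8, 40]
after L2 α=1: [193, 204, 85]
after L3 α=1/4: [297/2, 745/4, 271/4]
after L4 α=1/6: [579/4, 3749/24, 1495/24]
after L5 α=3/4: [1683/16, 6341/96, 12943/96]
rounded: [105, 66, 135]

at x=2,y=1 over L1,L2,L3,L4:
L1 α=1/4: [13/2, 177/4, 73/4]
L2 α=3/4: [355/8, 1065/16, 2149/16]
L3 α=1/2: [1051/16, 3369/32, 6213/32]
L4 α=1/2: [2187/32, 8841/64, 11525/64]
= [68, 138, 180]

query (3,0) [L1,L2,L3,L4] — begin 0,0,0
after L1 α=5/8: [0, 315/8, 40]
after L2 α=1: [193, 204, 85]
after L3 α=1/4: [297/2, 745/4, 271/4]
after L4 α=1/6: [579/4, 3749/24, 1495/24]
rounded: [145, 156, 62]

(0,0) stack=L1,L2,L3,L4; from [0,0,0]:
L1 α=3/4: [27, 57/2, 147/4]
L2 α=3/4: [663/4, 429/8, 1995/16]
L3 α=1/3: [811/6, 315/4, 3523/24]
L4 α=1/5: [2348/15, 537/5, 737/6]
rounded: [157, 107, 123]

query (3,1) [L1,L2,L3] — begin 0,0,0
L1 α=1/2: [1/2, 129/2, 221/2]
L2 α=4/5: [1729/10, 337/10, 177/2]
L3 α=1/2: [3649/20, 567/20, 653/4]
= [182, 28, 163]


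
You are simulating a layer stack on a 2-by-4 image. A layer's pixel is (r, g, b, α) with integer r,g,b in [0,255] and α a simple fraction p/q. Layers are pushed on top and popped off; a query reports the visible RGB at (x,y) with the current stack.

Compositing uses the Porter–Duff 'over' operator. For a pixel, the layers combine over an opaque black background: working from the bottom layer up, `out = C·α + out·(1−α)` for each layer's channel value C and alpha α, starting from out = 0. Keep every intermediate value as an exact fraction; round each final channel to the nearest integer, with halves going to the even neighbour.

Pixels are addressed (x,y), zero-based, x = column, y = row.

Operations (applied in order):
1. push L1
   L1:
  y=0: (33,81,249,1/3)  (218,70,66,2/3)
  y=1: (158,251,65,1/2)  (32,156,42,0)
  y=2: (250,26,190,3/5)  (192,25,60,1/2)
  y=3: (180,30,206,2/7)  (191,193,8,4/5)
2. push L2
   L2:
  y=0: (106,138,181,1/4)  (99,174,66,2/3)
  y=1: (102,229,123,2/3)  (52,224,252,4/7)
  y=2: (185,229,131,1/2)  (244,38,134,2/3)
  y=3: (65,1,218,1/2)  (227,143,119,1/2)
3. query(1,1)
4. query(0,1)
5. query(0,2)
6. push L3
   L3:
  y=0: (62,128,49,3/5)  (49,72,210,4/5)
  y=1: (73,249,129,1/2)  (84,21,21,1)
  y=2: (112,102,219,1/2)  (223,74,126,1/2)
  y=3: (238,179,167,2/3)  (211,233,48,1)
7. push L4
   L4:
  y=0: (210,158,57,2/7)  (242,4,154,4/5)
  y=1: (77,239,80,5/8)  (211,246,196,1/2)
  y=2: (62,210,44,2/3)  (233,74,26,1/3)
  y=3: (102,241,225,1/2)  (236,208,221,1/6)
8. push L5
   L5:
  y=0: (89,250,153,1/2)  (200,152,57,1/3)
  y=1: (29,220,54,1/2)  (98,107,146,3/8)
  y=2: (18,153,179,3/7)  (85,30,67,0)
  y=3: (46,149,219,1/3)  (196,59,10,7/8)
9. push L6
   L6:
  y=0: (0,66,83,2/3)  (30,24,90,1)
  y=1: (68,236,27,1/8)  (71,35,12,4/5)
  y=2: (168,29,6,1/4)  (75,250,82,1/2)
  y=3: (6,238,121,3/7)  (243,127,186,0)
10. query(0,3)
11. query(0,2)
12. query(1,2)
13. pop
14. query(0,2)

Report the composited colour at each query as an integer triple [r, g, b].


(1,1) stack=L1,L2; from [0,0,0]:
after L1 α=0: [0, 0, 0]
after L2 α=4/7: [208/7, 128, 144]
→ [30, 128, 144]

query (0,1) [L1,L2] — begin 0,0,0
+L1 (α=1/2) → [79, 251/2, 65/2]
+L2 (α=2/3) → [283/3, 389/2, 557/6]
→ [94, 194, 93]

(0,2) stack=L1,L2; from [0,0,0]:
after L1 α=3/5: [150, 78/5, 114]
after L2 α=1/2: [335/2, 1223/10, 245/2]
= [168, 122, 122]

query (0,3) [L1,L2,L3,L4,L5,L6] — begin 0,0,0
L1 α=2/7: [360/7, 60/7, 412/7]
L2 α=1/2: [815/14, 67/14, 969/7]
L3 α=2/3: [2493/14, 1693/14, 3307/21]
L4 α=1/2: [3921/28, 5067/28, 4016/21]
L5 α=1/3: [4565/42, 7153/42, 12631/63]
L6 α=3/7: [9508/147, 29300/147, 73393/441]
rounded: [65, 199, 166]

(0,2) stack=L1,L2,L3,L4,L5,L6; from [0,0,0]:
+L1 (α=3/5) → [150, 78/5, 114]
+L2 (α=1/2) → [335/2, 1223/10, 245/2]
+L3 (α=1/2) → [559/4, 2243/20, 683/4]
+L4 (α=2/3) → [1055/12, 10643/60, 345/4]
+L5 (α=3/7) → [1217/21, 2504/15, 126]
+L6 (α=1/4) → [2393/28, 2649/20, 96]
→ [85, 132, 96]

query (1,2) [L1,L2,L3,L4,L5,L6] — begin 0,0,0
L1 α=1/2: [96, 25/2, 30]
L2 α=2/3: [584/3, 59/2, 298/3]
L3 α=1/2: [1253/6, 207/4, 338/3]
L4 α=1/3: [1952/9, 355/6, 754/9]
L5 α=0: [1952/9, 355/6, 754/9]
L6 α=1/2: [2627/18, 1855/12, 746/9]
rounded: [146, 155, 83]

at x=0,y=2 over L1,L2,L3,L4,L5:
after L1 α=3/5: [150, 78/5, 114]
after L2 α=1/2: [335/2, 1223/10, 245/2]
after L3 α=1/2: [559/4, 2243/20, 683/4]
after L4 α=2/3: [1055/12, 10643/60, 345/4]
after L5 α=3/7: [1217/21, 2504/15, 126]
rounded: [58, 167, 126]


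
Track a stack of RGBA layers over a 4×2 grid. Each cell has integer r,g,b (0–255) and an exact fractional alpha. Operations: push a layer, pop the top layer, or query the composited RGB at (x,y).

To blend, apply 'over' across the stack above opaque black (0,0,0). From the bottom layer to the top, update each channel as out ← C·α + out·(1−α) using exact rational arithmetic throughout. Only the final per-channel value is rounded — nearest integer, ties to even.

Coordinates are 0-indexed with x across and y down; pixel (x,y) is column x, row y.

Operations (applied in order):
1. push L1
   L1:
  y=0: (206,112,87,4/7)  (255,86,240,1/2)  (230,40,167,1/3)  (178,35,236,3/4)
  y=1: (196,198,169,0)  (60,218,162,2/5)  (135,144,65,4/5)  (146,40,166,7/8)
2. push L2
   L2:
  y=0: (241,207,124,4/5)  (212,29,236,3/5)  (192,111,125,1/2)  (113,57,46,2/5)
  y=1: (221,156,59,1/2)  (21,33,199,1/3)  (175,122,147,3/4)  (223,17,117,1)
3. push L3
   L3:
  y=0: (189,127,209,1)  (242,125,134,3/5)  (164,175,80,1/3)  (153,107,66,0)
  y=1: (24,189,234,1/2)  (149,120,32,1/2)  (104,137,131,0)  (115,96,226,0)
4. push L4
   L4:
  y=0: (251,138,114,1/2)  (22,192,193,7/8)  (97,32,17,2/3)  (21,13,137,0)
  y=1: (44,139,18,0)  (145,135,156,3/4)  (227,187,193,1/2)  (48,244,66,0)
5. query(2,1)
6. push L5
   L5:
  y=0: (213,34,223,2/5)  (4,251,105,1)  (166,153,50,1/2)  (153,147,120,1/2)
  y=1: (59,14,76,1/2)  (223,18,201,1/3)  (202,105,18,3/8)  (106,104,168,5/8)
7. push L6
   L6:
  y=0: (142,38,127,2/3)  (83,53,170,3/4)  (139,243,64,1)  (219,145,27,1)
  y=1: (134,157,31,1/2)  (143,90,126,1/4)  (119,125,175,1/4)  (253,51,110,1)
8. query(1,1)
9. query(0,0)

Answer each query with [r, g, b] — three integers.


query (2,1) [L1,L2,L3,L4] — begin 0,0,0
L1 α=4/5: [108, 576/5, 52]
L2 α=3/4: [633/4, 1203/10, 493/4]
L3 α=0: [633/4, 1203/10, 493/4]
L4 α=1/2: [1541/8, 3073/20, 1265/8]
rounded: [193, 154, 158]

(1,1) stack=L1,L2,L3,L4,L5,L6; from [0,0,0]:
L1 α=2/5: [24, 436/5, 324/5]
L2 α=1/3: [23, 1037/15, 1643/15]
L3 α=1/2: [86, 2837/30, 2123/30]
L4 α=3/4: [521/4, 14987/120, 16163/120]
L5 α=1/3: [967/6, 16067/180, 28223/180]
L6 α=1/4: [1253/8, 21467/240, 35783/240]
→ [157, 89, 149]

(0,0) stack=L1,L2,L3,L4,L5,L6; from [0,0,0]:
L1 α=4/7: [824/7, 64, 348/7]
L2 α=4/5: [7572/35, 892/5, 764/7]
L3 α=1: [189, 127, 209]
L4 α=1/2: [220, 265/2, 323/2]
L5 α=2/5: [1086/5, 931/10, 1861/10]
L6 α=2/3: [2506/15, 1691/30, 1467/10]
rounded: [167, 56, 147]


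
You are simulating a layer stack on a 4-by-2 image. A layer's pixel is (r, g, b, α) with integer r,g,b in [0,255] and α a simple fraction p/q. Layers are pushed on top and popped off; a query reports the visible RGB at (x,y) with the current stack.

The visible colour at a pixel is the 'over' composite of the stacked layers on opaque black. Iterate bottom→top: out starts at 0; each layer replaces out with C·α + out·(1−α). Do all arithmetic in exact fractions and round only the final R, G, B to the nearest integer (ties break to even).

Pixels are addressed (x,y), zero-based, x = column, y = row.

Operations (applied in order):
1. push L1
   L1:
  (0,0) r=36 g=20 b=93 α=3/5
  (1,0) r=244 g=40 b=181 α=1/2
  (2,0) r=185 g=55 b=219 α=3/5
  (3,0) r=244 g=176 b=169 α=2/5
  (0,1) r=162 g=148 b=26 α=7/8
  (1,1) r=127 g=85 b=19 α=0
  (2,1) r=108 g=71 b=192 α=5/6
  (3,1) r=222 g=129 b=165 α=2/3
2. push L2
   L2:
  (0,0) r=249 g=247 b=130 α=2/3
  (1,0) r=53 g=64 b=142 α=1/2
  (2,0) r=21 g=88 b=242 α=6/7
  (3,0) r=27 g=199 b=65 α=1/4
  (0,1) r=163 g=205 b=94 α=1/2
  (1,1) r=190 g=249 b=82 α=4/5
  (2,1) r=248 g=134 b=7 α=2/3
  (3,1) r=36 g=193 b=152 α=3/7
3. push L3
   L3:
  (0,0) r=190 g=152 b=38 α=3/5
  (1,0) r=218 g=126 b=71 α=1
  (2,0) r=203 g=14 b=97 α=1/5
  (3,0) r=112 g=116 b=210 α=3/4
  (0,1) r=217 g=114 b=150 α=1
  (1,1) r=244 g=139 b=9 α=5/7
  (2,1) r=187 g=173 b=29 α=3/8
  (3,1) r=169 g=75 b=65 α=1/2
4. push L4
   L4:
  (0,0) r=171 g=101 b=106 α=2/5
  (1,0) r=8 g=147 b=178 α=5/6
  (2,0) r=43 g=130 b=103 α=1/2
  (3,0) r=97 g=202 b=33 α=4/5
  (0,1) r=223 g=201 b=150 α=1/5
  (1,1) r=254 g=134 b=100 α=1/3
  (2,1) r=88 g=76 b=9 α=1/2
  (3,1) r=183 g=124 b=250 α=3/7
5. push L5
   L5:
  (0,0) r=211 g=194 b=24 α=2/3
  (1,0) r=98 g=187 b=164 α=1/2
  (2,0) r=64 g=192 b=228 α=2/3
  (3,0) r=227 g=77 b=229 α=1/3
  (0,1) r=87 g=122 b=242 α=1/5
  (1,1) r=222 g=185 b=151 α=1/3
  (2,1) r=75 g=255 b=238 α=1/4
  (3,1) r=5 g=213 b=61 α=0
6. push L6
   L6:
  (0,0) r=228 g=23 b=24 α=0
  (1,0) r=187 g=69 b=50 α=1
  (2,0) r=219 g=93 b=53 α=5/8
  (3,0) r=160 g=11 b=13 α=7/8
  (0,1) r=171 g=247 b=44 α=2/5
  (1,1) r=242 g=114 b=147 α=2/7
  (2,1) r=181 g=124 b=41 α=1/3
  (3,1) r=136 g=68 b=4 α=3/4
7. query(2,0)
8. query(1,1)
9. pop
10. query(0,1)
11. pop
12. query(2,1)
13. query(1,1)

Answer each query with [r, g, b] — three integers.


query (2,0) [L1,L2,L3,L4,L5,L6] — begin 0,0,0
after L1 α=3/5: [111, 33, 657/5]
after L2 α=6/7: [237/7, 561/7, 1131/5]
after L3 α=1/5: [2369/35, 2342/35, 5009/25]
after L4 α=1/2: [1937/35, 3446/35, 3792/25]
after L5 α=2/3: [2139/35, 16886/105, 5064/25]
after L6 α=5/8: [22371/140, 33161/280, 21817/200]
= [160, 118, 109]

query (1,1) [L1,L2,L3,L4,L5,L6] — begin 0,0,0
+L1 (α=0) → [0, 0, 0]
+L2 (α=4/5) → [152, 996/5, 328/5]
+L3 (α=5/7) → [1524/7, 781/5, 881/35]
+L4 (α=1/3) → [4826/21, 744/5, 1754/35]
+L5 (α=1/3) → [14314/63, 2413/15, 2931/35]
+L6 (α=2/7) → [102062/441, 3097/21, 4989/49]
→ [231, 147, 102]

(0,1) stack=L1,L2,L3,L4,L5; from [0,0,0]:
after L1 α=7/8: [567/4, 259/2, 91/4]
after L2 α=1/2: [1219/8, 669/4, 467/8]
after L3 α=1: [217, 114, 150]
after L4 α=1/5: [1091/5, 657/5, 150]
after L5 α=1/5: [4799/25, 3238/25, 842/5]
= [192, 130, 168]

(2,1) stack=L1,L2,L3,L4; from [0,0,0]:
L1 α=5/6: [90, 355/6, 160]
L2 α=2/3: [586/3, 1963/18, 58]
L3 α=3/8: [4613/24, 19157/144, 377/8]
L4 α=1/2: [6725/48, 30101/288, 449/16]
rounded: [140, 105, 28]

(1,1) stack=L1,L2,L3,L4; from [0,0,0]:
+L1 (α=0) → [0, 0, 0]
+L2 (α=4/5) → [152, 996/5, 328/5]
+L3 (α=5/7) → [1524/7, 781/5, 881/35]
+L4 (α=1/3) → [4826/21, 744/5, 1754/35]
→ [230, 149, 50]
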